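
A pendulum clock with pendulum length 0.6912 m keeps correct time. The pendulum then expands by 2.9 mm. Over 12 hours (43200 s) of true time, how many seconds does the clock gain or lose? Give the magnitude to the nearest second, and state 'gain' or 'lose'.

T ∝ √L, so T'/T = √(0.69410/0.6912) = 1.00210.
In 43200 s of true time the clock registers 43200/1.00210 = 43109.7 s, so it loses 90 s.

lose 90 s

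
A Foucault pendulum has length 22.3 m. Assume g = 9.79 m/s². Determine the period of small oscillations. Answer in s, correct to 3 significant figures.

9.48 s

T = 2π√(L/g) = 2π√(22.3/9.79) = 2π × 1.509 = 9.48 s.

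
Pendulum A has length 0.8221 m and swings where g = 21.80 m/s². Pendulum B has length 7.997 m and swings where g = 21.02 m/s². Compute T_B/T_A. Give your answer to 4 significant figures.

3.176

T = 2π√(L/g), so T_B/T_A = √((L_B/g_B)/(L_A/g_A)) = √((7.997/21.02)/(0.8221/21.80)) = 3.176.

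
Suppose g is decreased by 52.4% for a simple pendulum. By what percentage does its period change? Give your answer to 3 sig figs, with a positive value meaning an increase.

T ∝ 1/√g, so T'/T = 1/√(0.4760) = 1.449.
Percentage change in T = (1.449 − 1) × 100% = 44.9%.

44.9%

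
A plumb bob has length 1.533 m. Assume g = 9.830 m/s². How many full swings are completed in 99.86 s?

40

T = 2π√(L/g) = 2π√(1.533/9.830) = 2.4813 s.
Number of complete oscillations = ⌊99.86/2.4813⌋ = ⌊40.246⌋ = 40.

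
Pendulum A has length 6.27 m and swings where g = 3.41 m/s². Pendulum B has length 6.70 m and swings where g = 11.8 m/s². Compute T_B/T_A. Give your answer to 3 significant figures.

T = 2π√(L/g), so T_B/T_A = √((L_B/g_B)/(L_A/g_A)) = √((6.70/11.8)/(6.27/3.41)) = 0.556.

0.556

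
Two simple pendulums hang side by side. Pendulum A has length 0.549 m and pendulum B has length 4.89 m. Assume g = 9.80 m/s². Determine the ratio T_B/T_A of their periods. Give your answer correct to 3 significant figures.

2.98

T ∝ √L, so T_B/T_A = √(L_B/L_A) = √(4.89/0.549) = 2.98.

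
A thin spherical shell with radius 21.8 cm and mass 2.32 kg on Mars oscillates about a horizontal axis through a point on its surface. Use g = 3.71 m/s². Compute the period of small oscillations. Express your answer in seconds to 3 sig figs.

1.97 s

I_cm = (2/3)mr² = 0.07350 kg·m². The pivot is at distance d = 0.218 m from the centre of mass.
By the parallel-axis theorem, I = I_cm + md² = 0.07350 + 0.1103 = 0.1838 kg·m².
T = 2π√(I/(mgd)) = 2π√(0.1838/(2.32 × 3.71 × 0.218)) = 1.97 s.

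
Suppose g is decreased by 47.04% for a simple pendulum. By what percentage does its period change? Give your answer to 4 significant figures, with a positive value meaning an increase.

T ∝ 1/√g, so T'/T = 1/√(0.52960) = 1.3741.
Percentage change in T = (1.3741 − 1) × 100% = 37.41%.

37.41%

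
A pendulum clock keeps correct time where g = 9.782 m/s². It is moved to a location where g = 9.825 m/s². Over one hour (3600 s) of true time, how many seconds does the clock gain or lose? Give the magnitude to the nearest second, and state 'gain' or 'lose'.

gain 8 s

The clock's period scales as T ∝ 1/√g, so T'/T = √(9.782/9.825) = 0.997809.
In 3600 s of true time the clock registers 3600/0.997809 = 3607.9 s, so it gains 8 s.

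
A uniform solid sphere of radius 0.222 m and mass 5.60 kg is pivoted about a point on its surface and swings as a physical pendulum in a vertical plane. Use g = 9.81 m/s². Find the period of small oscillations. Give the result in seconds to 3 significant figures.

I_cm = (2/5)mr² = 0.1104 kg·m². The pivot is at distance d = 0.222 m from the centre of mass.
By the parallel-axis theorem, I = I_cm + md² = 0.1104 + 0.2760 = 0.3864 kg·m².
T = 2π√(I/(mgd)) = 2π√(0.3864/(5.60 × 9.81 × 0.222)) = 1.12 s.

1.12 s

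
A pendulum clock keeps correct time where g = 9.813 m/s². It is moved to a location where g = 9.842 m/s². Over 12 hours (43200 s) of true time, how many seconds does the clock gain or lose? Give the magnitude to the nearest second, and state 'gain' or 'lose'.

The clock's period scales as T ∝ 1/√g, so T'/T = √(9.813/9.842) = 0.998526.
In 43200 s of true time the clock registers 43200/0.998526 = 43263.8 s, so it gains 64 s.

gain 64 s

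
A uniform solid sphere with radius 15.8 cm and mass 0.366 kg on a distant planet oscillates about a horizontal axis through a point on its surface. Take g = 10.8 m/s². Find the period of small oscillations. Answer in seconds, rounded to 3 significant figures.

I_cm = (2/5)mr² = 0.003655 kg·m². The pivot is at distance d = 0.158 m from the centre of mass.
By the parallel-axis theorem, I = I_cm + md² = 0.003655 + 0.009137 = 0.01279 kg·m².
T = 2π√(I/(mgd)) = 2π√(0.01279/(0.366 × 10.8 × 0.158)) = 0.899 s.

0.899 s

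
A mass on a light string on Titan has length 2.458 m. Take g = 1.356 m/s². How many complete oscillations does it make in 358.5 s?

42

T = 2π√(L/g) = 2π√(2.458/1.356) = 8.4594 s.
Number of complete oscillations = ⌊358.5/8.4594⌋ = ⌊42.379⌋ = 42.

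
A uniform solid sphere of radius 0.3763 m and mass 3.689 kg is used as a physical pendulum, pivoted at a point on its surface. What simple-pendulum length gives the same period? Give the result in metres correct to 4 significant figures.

The equivalent simple-pendulum length is L_eq = I/(md), where I is about the pivot and d = 0.37630 m.
I_cm = (2/5)mR² = 0.20895 kg·m², so I = I_cm + md² = 0.20895 + 0.52237 = 0.73132 kg·m².
L_eq = 0.73132/(3.689 × 0.37630) = 0.5268 m.

0.5268 m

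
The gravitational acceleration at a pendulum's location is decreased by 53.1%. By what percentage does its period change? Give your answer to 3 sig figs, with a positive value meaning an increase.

46.0%

T ∝ 1/√g, so T'/T = 1/√(0.4690) = 1.460.
Percentage change in T = (1.460 − 1) × 100% = 46.0%.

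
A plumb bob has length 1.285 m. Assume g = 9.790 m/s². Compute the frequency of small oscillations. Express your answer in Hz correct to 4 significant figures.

T = 2π√(L/g) = 2π√(1.285/9.790) = 2.2764 s, so f = 1/T = 0.4393 Hz.

0.4393 Hz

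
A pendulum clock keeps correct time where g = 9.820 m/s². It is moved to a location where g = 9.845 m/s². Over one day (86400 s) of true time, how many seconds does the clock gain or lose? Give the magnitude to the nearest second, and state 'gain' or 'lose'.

gain 110 s

The clock's period scales as T ∝ 1/√g, so T'/T = √(9.820/9.845) = 0.998730.
In 86400 s of true time the clock registers 86400/0.998730 = 86509.9 s, so it gains 110 s.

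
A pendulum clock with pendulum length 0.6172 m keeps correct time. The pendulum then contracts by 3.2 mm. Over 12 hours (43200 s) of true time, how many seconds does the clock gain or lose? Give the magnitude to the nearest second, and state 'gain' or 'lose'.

T ∝ √L, so T'/T = √(0.61400/0.6172) = 0.997404.
In 43200 s of true time the clock registers 43200/0.997404 = 43312.4 s, so it gains 112 s.

gain 112 s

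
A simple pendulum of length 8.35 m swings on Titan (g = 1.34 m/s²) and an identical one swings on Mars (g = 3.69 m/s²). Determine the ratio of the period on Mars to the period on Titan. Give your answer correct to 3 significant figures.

0.603

T ∝ 1/√g, so T₂/T₁ = √(g₁/g₂) = √(1.34/3.69) = 0.603.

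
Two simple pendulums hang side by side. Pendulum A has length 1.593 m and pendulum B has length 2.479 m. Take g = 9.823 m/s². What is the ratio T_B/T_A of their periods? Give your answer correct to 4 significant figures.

T ∝ √L, so T_B/T_A = √(L_B/L_A) = √(2.479/1.593) = 1.247.

1.247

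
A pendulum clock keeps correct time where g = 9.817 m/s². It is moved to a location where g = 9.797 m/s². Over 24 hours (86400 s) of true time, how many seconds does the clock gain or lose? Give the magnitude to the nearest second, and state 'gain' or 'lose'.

The clock's period scales as T ∝ 1/√g, so T'/T = √(9.817/9.797) = 1.00102.
In 86400 s of true time the clock registers 86400/1.00102 = 86311.9 s, so it loses 88 s.

lose 88 s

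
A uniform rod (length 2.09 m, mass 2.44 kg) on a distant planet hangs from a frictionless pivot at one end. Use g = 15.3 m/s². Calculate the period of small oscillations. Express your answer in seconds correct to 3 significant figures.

1.90 s

For a physical pendulum T = 2π√(I/(mgd)), with d = 1.045 m from pivot to centre of mass.
I_cm = mL²/12 = 2.44 × 2.09²/12 = 0.8882 kg·m²; I = I_cm + md² = 0.8882 + 2.44 × 1.045² = 3.553 kg·m².
T = 2π√(3.553/(2.44 × 15.3 × 1.045)) = 1.90 s.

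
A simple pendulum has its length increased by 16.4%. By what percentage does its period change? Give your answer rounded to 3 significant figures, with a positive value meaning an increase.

T ∝ √L, so T'/T = √(1.164) = 1.079.
Percentage change in T = (1.079 − 1) × 100% = 7.89%.

7.89%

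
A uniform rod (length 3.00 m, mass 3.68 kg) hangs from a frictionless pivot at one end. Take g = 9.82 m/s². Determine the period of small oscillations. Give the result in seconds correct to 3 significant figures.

2.84 s

For a physical pendulum T = 2π√(I/(mgd)), with d = 1.500 m from pivot to centre of mass.
I_cm = mL²/12 = 3.68 × 3.00²/12 = 2.760 kg·m²; I = I_cm + md² = 2.760 + 3.68 × 1.500² = 11.04 kg·m².
T = 2π√(11.04/(3.68 × 9.82 × 1.500)) = 2.84 s.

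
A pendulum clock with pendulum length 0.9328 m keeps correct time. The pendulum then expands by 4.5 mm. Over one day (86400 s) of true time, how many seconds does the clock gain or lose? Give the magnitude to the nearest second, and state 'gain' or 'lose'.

lose 208 s

T ∝ √L, so T'/T = √(0.93730/0.9328) = 1.00241.
In 86400 s of true time the clock registers 86400/1.00241 = 86192.3 s, so it loses 208 s.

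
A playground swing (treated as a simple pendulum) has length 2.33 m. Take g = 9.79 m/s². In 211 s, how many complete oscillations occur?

T = 2π√(L/g) = 2π√(2.33/9.79) = 3.065 s.
Number of complete oscillations = ⌊211/3.065⌋ = ⌊68.84⌋ = 68.

68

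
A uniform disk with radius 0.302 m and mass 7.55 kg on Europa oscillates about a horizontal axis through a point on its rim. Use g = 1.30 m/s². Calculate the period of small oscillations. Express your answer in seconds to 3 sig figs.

I_cm = ½mr² = 0.3443 kg·m². The pivot is at distance d = 0.302 m from the centre of mass.
By the parallel-axis theorem, I = I_cm + md² = 0.3443 + 0.6886 = 1.033 kg·m².
T = 2π√(I/(mgd)) = 2π√(1.033/(7.55 × 1.30 × 0.302)) = 3.71 s.

3.71 s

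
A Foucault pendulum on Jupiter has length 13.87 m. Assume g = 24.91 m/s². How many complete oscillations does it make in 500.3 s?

106

T = 2π√(L/g) = 2π√(13.87/24.91) = 4.6885 s.
Number of complete oscillations = ⌊500.3/4.6885⌋ = ⌊106.71⌋ = 106.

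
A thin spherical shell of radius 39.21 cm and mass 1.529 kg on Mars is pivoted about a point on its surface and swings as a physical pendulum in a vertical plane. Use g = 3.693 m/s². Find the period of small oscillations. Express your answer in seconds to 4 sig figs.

I_cm = (2/3)mr² = 0.15671 kg·m². The pivot is at distance d = 0.3921 m from the centre of mass.
By the parallel-axis theorem, I = I_cm + md² = 0.15671 + 0.23507 = 0.39179 kg·m².
T = 2π√(I/(mgd)) = 2π√(0.39179/(1.529 × 3.693 × 0.3921)) = 2.643 s.

2.643 s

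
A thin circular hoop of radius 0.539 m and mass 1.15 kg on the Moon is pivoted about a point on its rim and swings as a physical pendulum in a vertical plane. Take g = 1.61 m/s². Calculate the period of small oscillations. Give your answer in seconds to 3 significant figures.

5.14 s

I_cm = mr² = 0.3341 kg·m². The pivot is at distance d = 0.539 m from the centre of mass.
By the parallel-axis theorem, I = I_cm + md² = 0.3341 + 0.3341 = 0.6682 kg·m².
T = 2π√(I/(mgd)) = 2π√(0.6682/(1.15 × 1.61 × 0.539)) = 5.14 s.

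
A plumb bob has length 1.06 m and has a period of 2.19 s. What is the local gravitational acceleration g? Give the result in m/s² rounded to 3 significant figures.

From T = 2π√(L/g), g = 4π²L/T² = 4π² × 1.06/2.190² = 8.73 m/s².

8.73 m/s²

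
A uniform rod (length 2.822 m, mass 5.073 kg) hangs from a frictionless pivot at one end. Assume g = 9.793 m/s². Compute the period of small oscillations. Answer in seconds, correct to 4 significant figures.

2.754 s

For a physical pendulum T = 2π√(I/(mgd)), with d = 1.4110 m from pivot to centre of mass.
I_cm = mL²/12 = 5.073 × 2.822²/12 = 3.3666 kg·m²; I = I_cm + md² = 3.3666 + 5.073 × 1.4110² = 13.467 kg·m².
T = 2π√(13.467/(5.073 × 9.793 × 1.4110)) = 2.754 s.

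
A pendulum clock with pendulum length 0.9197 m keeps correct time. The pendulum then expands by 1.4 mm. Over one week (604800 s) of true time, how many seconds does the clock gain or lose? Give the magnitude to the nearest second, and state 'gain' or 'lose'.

T ∝ √L, so T'/T = √(0.92110/0.9197) = 1.00076.
In 604800 s of true time the clock registers 604800/1.00076 = 604340.2 s, so it loses 460 s.

lose 460 s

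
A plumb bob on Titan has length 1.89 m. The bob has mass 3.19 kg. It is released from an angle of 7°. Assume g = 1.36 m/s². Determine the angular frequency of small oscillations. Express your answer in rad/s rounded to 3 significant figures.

ω = √(g/L) = √(1.36/1.89) = 0.848 rad/s.

0.848 rad/s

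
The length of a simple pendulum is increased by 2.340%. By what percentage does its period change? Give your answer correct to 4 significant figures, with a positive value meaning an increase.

T ∝ √L, so T'/T = √(1.0234) = 1.0116.
Percentage change in T = (1.0116 − 1) × 100% = 1.163%.

1.163%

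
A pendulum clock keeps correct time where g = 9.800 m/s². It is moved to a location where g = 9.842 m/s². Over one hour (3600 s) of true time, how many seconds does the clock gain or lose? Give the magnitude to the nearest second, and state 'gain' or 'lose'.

The clock's period scales as T ∝ 1/√g, so T'/T = √(9.800/9.842) = 0.997864.
In 3600 s of true time the clock registers 3600/0.997864 = 3607.7 s, so it gains 8 s.

gain 8 s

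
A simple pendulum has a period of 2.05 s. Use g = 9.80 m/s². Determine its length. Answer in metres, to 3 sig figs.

1.04 m

From T = 2π√(L/g), L = gT²/(4π²) = 9.80 × 2.050²/(4π²) = 1.04 m.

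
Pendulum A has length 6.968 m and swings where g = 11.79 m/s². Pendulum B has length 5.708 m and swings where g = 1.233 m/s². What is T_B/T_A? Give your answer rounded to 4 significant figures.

T = 2π√(L/g), so T_B/T_A = √((L_B/g_B)/(L_A/g_A)) = √((5.708/1.233)/(6.968/11.79)) = 2.799.

2.799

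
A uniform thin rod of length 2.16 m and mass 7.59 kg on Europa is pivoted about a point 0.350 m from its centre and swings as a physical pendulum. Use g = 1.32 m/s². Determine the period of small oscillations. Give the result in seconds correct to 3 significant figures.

6.61 s

For a physical pendulum T = 2π√(I/(mgd)), with d = 0.3500 m from pivot to centre of mass.
I_cm = mL²/12 = 7.59 × 2.16²/12 = 2.951 kg·m²; I = I_cm + md² = 2.951 + 7.59 × 0.3500² = 3.881 kg·m².
T = 2π√(3.881/(7.59 × 1.32 × 0.3500)) = 6.61 s.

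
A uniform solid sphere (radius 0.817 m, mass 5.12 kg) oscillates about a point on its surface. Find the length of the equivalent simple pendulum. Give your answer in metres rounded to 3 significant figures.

The equivalent simple-pendulum length is L_eq = I/(md), where I is about the pivot and d = 0.8170 m.
I_cm = (2/5)mR² = 1.367 kg·m², so I = I_cm + md² = 1.367 + 3.418 = 4.785 kg·m².
L_eq = 4.785/(5.12 × 0.8170) = 1.14 m.

1.14 m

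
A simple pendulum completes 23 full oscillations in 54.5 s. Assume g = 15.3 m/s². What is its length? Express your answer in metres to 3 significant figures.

2.18 m

T = 54.5/23 = 2.370 s.
From T = 2π√(L/g), L = gT²/(4π²) = 15.3 × 2.370²/(4π²) = 2.18 m.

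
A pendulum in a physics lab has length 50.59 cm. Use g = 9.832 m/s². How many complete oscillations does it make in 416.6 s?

T = 2π√(L/g) = 2π√(0.5059/9.832) = 1.4253 s.
Number of complete oscillations = ⌊416.6/1.4253⌋ = ⌊292.30⌋ = 292.

292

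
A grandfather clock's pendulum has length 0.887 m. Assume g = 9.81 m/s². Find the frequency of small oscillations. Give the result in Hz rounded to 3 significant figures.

T = 2π√(L/g) = 2π√(0.887/9.81) = 1.889 s, so f = 1/T = 0.529 Hz.

0.529 Hz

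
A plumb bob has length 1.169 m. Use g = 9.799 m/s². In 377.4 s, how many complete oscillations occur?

173

T = 2π√(L/g) = 2π√(1.169/9.799) = 2.1702 s.
Number of complete oscillations = ⌊377.4/2.1702⌋ = ⌊173.90⌋ = 173.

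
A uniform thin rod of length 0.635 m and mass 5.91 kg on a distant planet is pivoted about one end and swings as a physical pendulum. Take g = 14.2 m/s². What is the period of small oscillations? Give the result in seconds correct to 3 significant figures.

For a physical pendulum T = 2π√(I/(mgd)), with d = 0.3175 m from pivot to centre of mass.
I_cm = mL²/12 = 5.91 × 0.635²/12 = 0.1986 kg·m²; I = I_cm + md² = 0.1986 + 5.91 × 0.3175² = 0.7944 kg·m².
T = 2π√(0.7944/(5.91 × 14.2 × 0.3175)) = 1.08 s.

1.08 s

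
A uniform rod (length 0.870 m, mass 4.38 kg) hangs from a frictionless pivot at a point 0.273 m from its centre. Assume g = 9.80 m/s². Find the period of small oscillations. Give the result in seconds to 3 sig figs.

1.42 s

For a physical pendulum T = 2π√(I/(mgd)), with d = 0.2730 m from pivot to centre of mass.
I_cm = mL²/12 = 4.38 × 0.870²/12 = 0.2763 kg·m²; I = I_cm + md² = 0.2763 + 4.38 × 0.2730² = 0.6027 kg·m².
T = 2π√(0.6027/(4.38 × 9.80 × 0.2730)) = 1.42 s.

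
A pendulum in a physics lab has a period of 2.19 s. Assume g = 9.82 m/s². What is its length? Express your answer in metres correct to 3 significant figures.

From T = 2π√(L/g), L = gT²/(4π²) = 9.82 × 2.190²/(4π²) = 1.19 m.

1.19 m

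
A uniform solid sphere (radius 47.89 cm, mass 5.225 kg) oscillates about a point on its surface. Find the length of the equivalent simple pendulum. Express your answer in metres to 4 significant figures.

0.6705 m

The equivalent simple-pendulum length is L_eq = I/(md), where I is about the pivot and d = 0.47890 m.
I_cm = (2/5)mR² = 0.47933 kg·m², so I = I_cm + md² = 0.47933 + 1.1983 = 1.6777 kg·m².
L_eq = 1.6777/(5.225 × 0.47890) = 0.6705 m.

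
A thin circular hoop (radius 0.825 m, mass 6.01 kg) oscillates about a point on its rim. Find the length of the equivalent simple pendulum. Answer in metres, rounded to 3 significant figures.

The equivalent simple-pendulum length is L_eq = I/(md), where I is about the pivot and d = 0.8250 m.
I_cm = mR² = 4.091 kg·m², so I = I_cm + md² = 4.091 + 4.091 = 8.181 kg·m².
L_eq = 8.181/(6.01 × 0.8250) = 1.65 m.

1.65 m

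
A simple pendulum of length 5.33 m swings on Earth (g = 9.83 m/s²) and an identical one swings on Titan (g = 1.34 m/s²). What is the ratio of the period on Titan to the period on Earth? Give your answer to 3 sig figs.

T ∝ 1/√g, so T₂/T₁ = √(g₁/g₂) = √(9.83/1.34) = 2.71.

2.71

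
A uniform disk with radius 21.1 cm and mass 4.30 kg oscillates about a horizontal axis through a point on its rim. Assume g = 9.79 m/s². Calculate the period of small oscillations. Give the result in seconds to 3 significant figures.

1.13 s

I_cm = ½mr² = 0.09572 kg·m². The pivot is at distance d = 0.211 m from the centre of mass.
By the parallel-axis theorem, I = I_cm + md² = 0.09572 + 0.1914 = 0.2872 kg·m².
T = 2π√(I/(mgd)) = 2π√(0.2872/(4.30 × 9.79 × 0.211)) = 1.13 s.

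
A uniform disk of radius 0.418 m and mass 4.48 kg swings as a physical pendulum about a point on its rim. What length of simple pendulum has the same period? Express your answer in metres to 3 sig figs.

0.627 m

The equivalent simple-pendulum length is L_eq = I/(md), where I is about the pivot and d = 0.4180 m.
I_cm = ½mR² = 0.3914 kg·m², so I = I_cm + md² = 0.3914 + 0.7828 = 1.174 kg·m².
L_eq = 1.174/(4.48 × 0.4180) = 0.627 m.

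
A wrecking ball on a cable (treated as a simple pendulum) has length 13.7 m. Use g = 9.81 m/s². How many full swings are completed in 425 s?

57

T = 2π√(L/g) = 2π√(13.7/9.81) = 7.425 s.
Number of complete oscillations = ⌊425/7.425⌋ = ⌊57.24⌋ = 57.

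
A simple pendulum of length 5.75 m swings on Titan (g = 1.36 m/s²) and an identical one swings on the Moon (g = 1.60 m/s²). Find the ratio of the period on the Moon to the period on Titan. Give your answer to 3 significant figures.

0.922

T ∝ 1/√g, so T₂/T₁ = √(g₁/g₂) = √(1.36/1.60) = 0.922.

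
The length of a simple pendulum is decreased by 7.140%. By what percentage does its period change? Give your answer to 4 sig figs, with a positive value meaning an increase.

T ∝ √L, so T'/T = √(0.92860) = 0.96364.
Percentage change in T = (0.96364 − 1) × 100% = -3.636%.

-3.636%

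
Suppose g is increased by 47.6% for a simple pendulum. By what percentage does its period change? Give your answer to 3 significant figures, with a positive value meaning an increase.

T ∝ 1/√g, so T'/T = 1/√(1.476) = 0.8231.
Percentage change in T = (0.8231 − 1) × 100% = -17.7%.

-17.7%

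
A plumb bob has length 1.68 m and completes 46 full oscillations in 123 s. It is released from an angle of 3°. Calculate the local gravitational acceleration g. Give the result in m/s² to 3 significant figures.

9.28 m/s²

T = 123/46 = 2.674 s.
From T = 2π√(L/g), g = 4π²L/T² = 4π² × 1.68/2.674² = 9.28 m/s².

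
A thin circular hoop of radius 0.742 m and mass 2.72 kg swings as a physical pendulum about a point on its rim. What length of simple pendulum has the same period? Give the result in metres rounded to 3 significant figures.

1.48 m

The equivalent simple-pendulum length is L_eq = I/(md), where I is about the pivot and d = 0.7420 m.
I_cm = mR² = 1.498 kg·m², so I = I_cm + md² = 1.498 + 1.498 = 2.995 kg·m².
L_eq = 2.995/(2.72 × 0.7420) = 1.48 m.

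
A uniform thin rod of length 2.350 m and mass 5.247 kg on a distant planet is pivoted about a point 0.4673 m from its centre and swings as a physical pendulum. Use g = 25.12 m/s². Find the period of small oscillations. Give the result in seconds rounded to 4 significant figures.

For a physical pendulum T = 2π√(I/(mgd)), with d = 0.46730 m from pivot to centre of mass.
I_cm = mL²/12 = 5.247 × 2.350²/12 = 2.4147 kg·m²; I = I_cm + md² = 2.4147 + 5.247 × 0.46730² = 3.5605 kg·m².
T = 2π√(3.5605/(5.247 × 25.12 × 0.46730)) = 1.511 s.

1.511 s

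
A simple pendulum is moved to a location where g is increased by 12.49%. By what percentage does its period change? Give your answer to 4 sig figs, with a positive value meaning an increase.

-5.715%

T ∝ 1/√g, so T'/T = 1/√(1.1249) = 0.94285.
Percentage change in T = (0.94285 − 1) × 100% = -5.715%.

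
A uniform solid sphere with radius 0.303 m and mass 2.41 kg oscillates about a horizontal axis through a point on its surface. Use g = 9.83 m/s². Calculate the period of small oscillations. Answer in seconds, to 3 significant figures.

I_cm = (2/5)mr² = 0.08850 kg·m². The pivot is at distance d = 0.303 m from the centre of mass.
By the parallel-axis theorem, I = I_cm + md² = 0.08850 + 0.2213 = 0.3098 kg·m².
T = 2π√(I/(mgd)) = 2π√(0.3098/(2.41 × 9.83 × 0.303)) = 1.31 s.

1.31 s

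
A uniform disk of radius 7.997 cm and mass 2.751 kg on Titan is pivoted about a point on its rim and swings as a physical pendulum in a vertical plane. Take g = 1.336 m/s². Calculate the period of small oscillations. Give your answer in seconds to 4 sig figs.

1.883 s

I_cm = ½mr² = 0.0087966 kg·m². The pivot is at distance d = 0.07997 m from the centre of mass.
By the parallel-axis theorem, I = I_cm + md² = 0.0087966 + 0.017593 = 0.026390 kg·m².
T = 2π√(I/(mgd)) = 2π√(0.026390/(2.751 × 1.336 × 0.07997)) = 1.883 s.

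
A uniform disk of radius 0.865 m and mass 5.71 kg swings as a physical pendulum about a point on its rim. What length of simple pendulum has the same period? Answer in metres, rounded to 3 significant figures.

The equivalent simple-pendulum length is L_eq = I/(md), where I is about the pivot and d = 0.8650 m.
I_cm = ½mR² = 2.136 kg·m², so I = I_cm + md² = 2.136 + 4.272 = 6.409 kg·m².
L_eq = 6.409/(5.71 × 0.8650) = 1.30 m.

1.30 m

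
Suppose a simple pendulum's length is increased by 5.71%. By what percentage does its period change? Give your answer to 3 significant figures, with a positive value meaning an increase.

2.82%

T ∝ √L, so T'/T = √(1.057) = 1.028.
Percentage change in T = (1.028 − 1) × 100% = 2.82%.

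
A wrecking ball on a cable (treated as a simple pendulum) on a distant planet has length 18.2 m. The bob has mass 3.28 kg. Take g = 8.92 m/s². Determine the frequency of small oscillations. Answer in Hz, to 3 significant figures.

T = 2π√(L/g) = 2π√(18.2/8.92) = 8.975 s, so f = 1/T = 0.111 Hz.

0.111 Hz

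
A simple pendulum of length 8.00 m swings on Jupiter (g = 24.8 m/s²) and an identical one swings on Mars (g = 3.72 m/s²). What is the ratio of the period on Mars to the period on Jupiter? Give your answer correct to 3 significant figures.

T ∝ 1/√g, so T₂/T₁ = √(g₁/g₂) = √(24.8/3.72) = 2.58.

2.58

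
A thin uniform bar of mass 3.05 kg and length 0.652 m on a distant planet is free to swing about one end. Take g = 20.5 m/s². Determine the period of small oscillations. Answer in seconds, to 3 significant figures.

For a physical pendulum T = 2π√(I/(mgd)), with d = 0.3260 m from pivot to centre of mass.
I_cm = mL²/12 = 3.05 × 0.652²/12 = 0.1080 kg·m²; I = I_cm + md² = 0.1080 + 3.05 × 0.3260² = 0.4322 kg·m².
T = 2π√(0.4322/(3.05 × 20.5 × 0.3260)) = 0.915 s.

0.915 s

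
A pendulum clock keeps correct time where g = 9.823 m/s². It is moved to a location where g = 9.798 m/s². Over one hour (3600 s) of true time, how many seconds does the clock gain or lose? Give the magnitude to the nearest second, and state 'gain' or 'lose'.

The clock's period scales as T ∝ 1/√g, so T'/T = √(9.823/9.798) = 1.00127.
In 3600 s of true time the clock registers 3600/1.00127 = 3595.4 s, so it loses 5 s.

lose 5 s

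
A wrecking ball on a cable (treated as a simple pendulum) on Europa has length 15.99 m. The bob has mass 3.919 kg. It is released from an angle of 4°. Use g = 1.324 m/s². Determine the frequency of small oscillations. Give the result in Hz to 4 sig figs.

0.04580 Hz

T = 2π√(L/g) = 2π√(15.99/1.324) = 21.835 s, so f = 1/T = 0.04580 Hz.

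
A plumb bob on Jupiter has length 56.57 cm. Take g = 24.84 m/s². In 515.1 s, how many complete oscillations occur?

543

T = 2π√(L/g) = 2π√(0.5657/24.84) = 0.94819 s.
Number of complete oscillations = ⌊515.1/0.94819⌋ = ⌊543.24⌋ = 543.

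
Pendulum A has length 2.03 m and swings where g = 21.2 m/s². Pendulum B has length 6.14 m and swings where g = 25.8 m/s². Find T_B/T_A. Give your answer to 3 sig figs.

1.58

T = 2π√(L/g), so T_B/T_A = √((L_B/g_B)/(L_A/g_A)) = √((6.14/25.8)/(2.03/21.2)) = 1.58.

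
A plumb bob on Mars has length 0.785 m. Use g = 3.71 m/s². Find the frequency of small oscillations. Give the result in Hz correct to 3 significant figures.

T = 2π√(L/g) = 2π√(0.785/3.71) = 2.890 s, so f = 1/T = 0.346 Hz.

0.346 Hz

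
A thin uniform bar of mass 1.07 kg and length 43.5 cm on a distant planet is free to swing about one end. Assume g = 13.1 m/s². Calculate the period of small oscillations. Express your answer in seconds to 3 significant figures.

0.935 s

For a physical pendulum T = 2π√(I/(mgd)), with d = 0.2175 m from pivot to centre of mass.
I_cm = mL²/12 = 1.07 × 0.435²/12 = 0.01687 kg·m²; I = I_cm + md² = 0.01687 + 1.07 × 0.2175² = 0.06749 kg·m².
T = 2π√(0.06749/(1.07 × 13.1 × 0.2175)) = 0.935 s.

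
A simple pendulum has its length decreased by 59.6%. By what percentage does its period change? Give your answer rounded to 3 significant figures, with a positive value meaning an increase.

-36.4%

T ∝ √L, so T'/T = √(0.4040) = 0.6356.
Percentage change in T = (0.6356 − 1) × 100% = -36.4%.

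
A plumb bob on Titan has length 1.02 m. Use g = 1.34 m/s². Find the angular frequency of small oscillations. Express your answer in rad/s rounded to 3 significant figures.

ω = √(g/L) = √(1.34/1.02) = 1.15 rad/s.

1.15 rad/s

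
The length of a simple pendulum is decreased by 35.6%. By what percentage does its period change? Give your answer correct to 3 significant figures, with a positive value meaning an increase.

T ∝ √L, so T'/T = √(0.6440) = 0.8025.
Percentage change in T = (0.8025 − 1) × 100% = -19.8%.

-19.8%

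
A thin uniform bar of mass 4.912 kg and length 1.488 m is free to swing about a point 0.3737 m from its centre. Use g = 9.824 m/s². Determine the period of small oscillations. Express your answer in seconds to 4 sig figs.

1.867 s

For a physical pendulum T = 2π√(I/(mgd)), with d = 0.37370 m from pivot to centre of mass.
I_cm = mL²/12 = 4.912 × 1.488²/12 = 0.90632 kg·m²; I = I_cm + md² = 0.90632 + 4.912 × 0.37370² = 1.5923 kg·m².
T = 2π√(1.5923/(4.912 × 9.824 × 0.37370)) = 1.867 s.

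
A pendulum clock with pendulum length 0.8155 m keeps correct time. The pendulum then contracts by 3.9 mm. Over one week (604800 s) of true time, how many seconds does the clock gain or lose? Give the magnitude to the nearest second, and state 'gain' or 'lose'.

gain 1451 s

T ∝ √L, so T'/T = √(0.81160/0.8155) = 0.997606.
In 604800 s of true time the clock registers 604800/0.997606 = 606251.4 s, so it gains 1451 s.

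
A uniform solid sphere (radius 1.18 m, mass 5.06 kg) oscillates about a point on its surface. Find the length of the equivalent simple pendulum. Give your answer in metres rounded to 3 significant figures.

1.65 m

The equivalent simple-pendulum length is L_eq = I/(md), where I is about the pivot and d = 1.180 m.
I_cm = (2/5)mR² = 2.818 kg·m², so I = I_cm + md² = 2.818 + 7.046 = 9.864 kg·m².
L_eq = 9.864/(5.06 × 1.180) = 1.65 m.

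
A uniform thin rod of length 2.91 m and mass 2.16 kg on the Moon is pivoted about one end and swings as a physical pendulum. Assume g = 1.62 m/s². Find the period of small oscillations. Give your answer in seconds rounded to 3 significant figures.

6.88 s

For a physical pendulum T = 2π√(I/(mgd)), with d = 1.455 m from pivot to centre of mass.
I_cm = mL²/12 = 2.16 × 2.91²/12 = 1.524 kg·m²; I = I_cm + md² = 1.524 + 2.16 × 1.455² = 6.097 kg·m².
T = 2π√(6.097/(2.16 × 1.62 × 1.455)) = 6.88 s.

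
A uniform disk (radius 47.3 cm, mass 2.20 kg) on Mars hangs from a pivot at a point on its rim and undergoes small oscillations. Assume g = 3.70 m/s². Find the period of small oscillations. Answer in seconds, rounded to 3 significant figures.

I_cm = ½mr² = 0.2461 kg·m². The pivot is at distance d = 0.473 m from the centre of mass.
By the parallel-axis theorem, I = I_cm + md² = 0.2461 + 0.4922 = 0.7383 kg·m².
T = 2π√(I/(mgd)) = 2π√(0.7383/(2.20 × 3.70 × 0.473)) = 2.75 s.

2.75 s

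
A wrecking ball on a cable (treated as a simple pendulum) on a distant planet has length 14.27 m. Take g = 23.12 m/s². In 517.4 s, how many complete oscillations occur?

T = 2π√(L/g) = 2π√(14.27/23.12) = 4.9363 s.
Number of complete oscillations = ⌊517.4/4.9363⌋ = ⌊104.82⌋ = 104.

104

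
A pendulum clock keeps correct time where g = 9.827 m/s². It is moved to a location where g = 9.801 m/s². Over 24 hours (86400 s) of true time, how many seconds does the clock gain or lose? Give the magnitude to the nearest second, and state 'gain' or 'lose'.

lose 114 s

The clock's period scales as T ∝ 1/√g, so T'/T = √(9.827/9.801) = 1.00133.
In 86400 s of true time the clock registers 86400/1.00133 = 86285.6 s, so it loses 114 s.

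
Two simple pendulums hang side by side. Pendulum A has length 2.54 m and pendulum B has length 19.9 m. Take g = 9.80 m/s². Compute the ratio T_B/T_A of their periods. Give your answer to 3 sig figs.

2.80

T ∝ √L, so T_B/T_A = √(L_B/L_A) = √(19.9/2.54) = 2.80.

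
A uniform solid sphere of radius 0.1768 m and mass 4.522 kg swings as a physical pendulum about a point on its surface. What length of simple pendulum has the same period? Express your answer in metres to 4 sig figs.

The equivalent simple-pendulum length is L_eq = I/(md), where I is about the pivot and d = 0.17680 m.
I_cm = (2/5)mR² = 0.056540 kg·m², so I = I_cm + md² = 0.056540 + 0.14135 = 0.19789 kg·m².
L_eq = 0.19789/(4.522 × 0.17680) = 0.2475 m.

0.2475 m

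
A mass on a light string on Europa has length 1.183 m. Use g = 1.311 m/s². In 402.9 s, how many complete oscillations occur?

T = 2π√(L/g) = 2π√(1.183/1.311) = 5.9686 s.
Number of complete oscillations = ⌊402.9/5.9686⌋ = ⌊67.504⌋ = 67.

67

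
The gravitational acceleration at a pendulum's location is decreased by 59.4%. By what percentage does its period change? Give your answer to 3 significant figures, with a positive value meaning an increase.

T ∝ 1/√g, so T'/T = 1/√(0.4060) = 1.569.
Percentage change in T = (1.569 − 1) × 100% = 56.9%.

56.9%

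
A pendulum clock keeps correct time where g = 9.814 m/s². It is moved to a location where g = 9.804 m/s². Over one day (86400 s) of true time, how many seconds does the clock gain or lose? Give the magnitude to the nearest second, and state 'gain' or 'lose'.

lose 44 s

The clock's period scales as T ∝ 1/√g, so T'/T = √(9.814/9.804) = 1.00051.
In 86400 s of true time the clock registers 86400/1.00051 = 86356.0 s, so it loses 44 s.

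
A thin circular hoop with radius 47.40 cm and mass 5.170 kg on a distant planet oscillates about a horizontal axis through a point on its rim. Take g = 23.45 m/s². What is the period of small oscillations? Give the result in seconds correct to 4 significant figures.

1.263 s

I_cm = mr² = 1.1616 kg·m². The pivot is at distance d = 0.4740 m from the centre of mass.
By the parallel-axis theorem, I = I_cm + md² = 1.1616 + 1.1616 = 2.3231 kg·m².
T = 2π√(I/(mgd)) = 2π√(2.3231/(5.170 × 23.45 × 0.4740)) = 1.263 s.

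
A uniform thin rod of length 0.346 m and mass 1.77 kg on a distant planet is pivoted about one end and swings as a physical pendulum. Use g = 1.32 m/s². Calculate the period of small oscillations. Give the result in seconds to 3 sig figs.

For a physical pendulum T = 2π√(I/(mgd)), with d = 0.1730 m from pivot to centre of mass.
I_cm = mL²/12 = 1.77 × 0.346²/12 = 0.01766 kg·m²; I = I_cm + md² = 0.01766 + 1.77 × 0.1730² = 0.07063 kg·m².
T = 2π√(0.07063/(1.77 × 1.32 × 0.1730)) = 2.63 s.

2.63 s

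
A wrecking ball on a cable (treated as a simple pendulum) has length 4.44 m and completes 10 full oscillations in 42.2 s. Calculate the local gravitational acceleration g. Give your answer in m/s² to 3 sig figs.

9.84 m/s²

T = 42.2/10 = 4.220 s.
From T = 2π√(L/g), g = 4π²L/T² = 4π² × 4.44/4.220² = 9.84 m/s².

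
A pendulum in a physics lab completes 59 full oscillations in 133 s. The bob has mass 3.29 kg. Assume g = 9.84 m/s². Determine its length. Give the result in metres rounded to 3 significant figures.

1.27 m

T = 133/59 = 2.254 s.
From T = 2π√(L/g), L = gT²/(4π²) = 9.84 × 2.254²/(4π²) = 1.27 m.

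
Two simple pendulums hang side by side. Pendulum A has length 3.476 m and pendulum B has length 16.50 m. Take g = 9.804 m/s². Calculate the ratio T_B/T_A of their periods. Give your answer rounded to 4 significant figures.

T ∝ √L, so T_B/T_A = √(L_B/L_A) = √(16.50/3.476) = 2.179.

2.179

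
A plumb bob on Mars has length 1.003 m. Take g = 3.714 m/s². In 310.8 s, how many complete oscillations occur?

95

T = 2π√(L/g) = 2π√(1.003/3.714) = 3.2652 s.
Number of complete oscillations = ⌊310.8/3.2652⌋ = ⌊95.186⌋ = 95.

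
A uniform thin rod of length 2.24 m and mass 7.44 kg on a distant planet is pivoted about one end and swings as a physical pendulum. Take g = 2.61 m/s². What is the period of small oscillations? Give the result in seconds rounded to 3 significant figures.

For a physical pendulum T = 2π√(I/(mgd)), with d = 1.120 m from pivot to centre of mass.
I_cm = mL²/12 = 7.44 × 2.24²/12 = 3.111 kg·m²; I = I_cm + md² = 3.111 + 7.44 × 1.120² = 12.44 kg·m².
T = 2π√(12.44/(7.44 × 2.61 × 1.120)) = 4.75 s.

4.75 s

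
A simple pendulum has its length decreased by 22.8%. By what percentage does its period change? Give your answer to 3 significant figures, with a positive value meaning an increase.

-12.1%

T ∝ √L, so T'/T = √(0.7720) = 0.8786.
Percentage change in T = (0.8786 − 1) × 100% = -12.1%.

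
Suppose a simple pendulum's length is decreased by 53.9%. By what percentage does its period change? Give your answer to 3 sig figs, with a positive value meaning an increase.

-32.1%

T ∝ √L, so T'/T = √(0.4610) = 0.6790.
Percentage change in T = (0.6790 − 1) × 100% = -32.1%.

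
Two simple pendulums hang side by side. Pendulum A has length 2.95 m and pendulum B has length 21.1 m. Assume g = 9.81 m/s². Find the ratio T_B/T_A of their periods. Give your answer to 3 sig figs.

T ∝ √L, so T_B/T_A = √(L_B/L_A) = √(21.1/2.95) = 2.67.

2.67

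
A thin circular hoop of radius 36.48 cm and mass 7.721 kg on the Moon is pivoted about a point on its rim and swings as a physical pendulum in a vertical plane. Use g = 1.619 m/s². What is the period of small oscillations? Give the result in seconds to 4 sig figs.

I_cm = mr² = 1.0275 kg·m². The pivot is at distance d = 0.3648 m from the centre of mass.
By the parallel-axis theorem, I = I_cm + md² = 1.0275 + 1.0275 = 2.0550 kg·m².
T = 2π√(I/(mgd)) = 2π√(2.0550/(7.721 × 1.619 × 0.3648)) = 4.218 s.

4.218 s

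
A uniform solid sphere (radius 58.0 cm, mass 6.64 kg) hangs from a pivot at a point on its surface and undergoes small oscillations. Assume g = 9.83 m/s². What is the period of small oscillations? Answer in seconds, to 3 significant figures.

1.81 s

I_cm = (2/5)mr² = 0.8935 kg·m². The pivot is at distance d = 0.580 m from the centre of mass.
By the parallel-axis theorem, I = I_cm + md² = 0.8935 + 2.234 = 3.127 kg·m².
T = 2π√(I/(mgd)) = 2π√(3.127/(6.64 × 9.83 × 0.580)) = 1.81 s.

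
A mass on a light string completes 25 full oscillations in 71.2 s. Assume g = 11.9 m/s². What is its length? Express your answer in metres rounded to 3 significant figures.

2.44 m

T = 71.2/25 = 2.848 s.
From T = 2π√(L/g), L = gT²/(4π²) = 11.9 × 2.848²/(4π²) = 2.44 m.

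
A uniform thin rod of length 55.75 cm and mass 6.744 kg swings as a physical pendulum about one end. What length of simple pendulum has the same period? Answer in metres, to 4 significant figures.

The equivalent simple-pendulum length is L_eq = I/(md), where I is about the pivot and d = 0.27875 m.
I_cm = (1/12)mL² = 0.17467 kg·m², so I = I_cm + md² = 0.17467 + 0.52402 = 0.69869 kg·m².
L_eq = 0.69869/(6.744 × 0.27875) = 0.3717 m.

0.3717 m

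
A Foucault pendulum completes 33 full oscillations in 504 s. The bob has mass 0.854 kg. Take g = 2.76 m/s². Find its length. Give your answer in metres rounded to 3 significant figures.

T = 504/33 = 15.27 s.
From T = 2π√(L/g), L = gT²/(4π²) = 2.76 × 15.27²/(4π²) = 16.3 m.

16.3 m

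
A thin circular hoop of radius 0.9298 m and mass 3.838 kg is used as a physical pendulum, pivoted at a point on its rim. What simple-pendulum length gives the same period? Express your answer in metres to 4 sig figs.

1.860 m

The equivalent simple-pendulum length is L_eq = I/(md), where I is about the pivot and d = 0.92980 m.
I_cm = mR² = 3.3181 kg·m², so I = I_cm + md² = 3.3181 + 3.3181 = 6.6361 kg·m².
L_eq = 6.6361/(3.838 × 0.92980) = 1.860 m.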